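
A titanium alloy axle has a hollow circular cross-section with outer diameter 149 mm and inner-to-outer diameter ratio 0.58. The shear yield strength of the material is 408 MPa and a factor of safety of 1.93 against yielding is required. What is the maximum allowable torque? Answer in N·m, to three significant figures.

τ_allow = 408/1.93 = 211.4 MPa.
For a hollow shaft T_allow = τ_allow·πd_o³(1−k⁴)/16 with 1−k⁴ = 0.8868, so πd_o³(1−k⁴)/16 = 576000 mm³.
T_allow = 211.4×576000 = 1.218×10^8 N·mm = 121800 N·m.

T_allow = 1.22×10^5 N·m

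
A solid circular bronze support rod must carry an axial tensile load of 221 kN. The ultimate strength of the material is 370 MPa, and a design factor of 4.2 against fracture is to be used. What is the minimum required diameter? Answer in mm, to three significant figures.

Allowable stress σ_allow = 370/4.2 = 88.10 MPa.
Required area A = F/σ_allow = 221000/88.10 = 2509 mm².
A = πd²/4 → d = √(4A/π) = 56.52 mm.

d = 56.5 mm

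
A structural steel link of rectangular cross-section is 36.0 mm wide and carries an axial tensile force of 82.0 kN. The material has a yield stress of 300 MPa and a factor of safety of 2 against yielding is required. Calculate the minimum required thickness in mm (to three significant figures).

σ_allow = 300/2 = 150.0 MPa.
Required area A = F/σ_allow = 82000/150.0 = 546.7 mm².
t = A/w = 546.7/36.0 = 15.19 mm.

t = 15.2 mm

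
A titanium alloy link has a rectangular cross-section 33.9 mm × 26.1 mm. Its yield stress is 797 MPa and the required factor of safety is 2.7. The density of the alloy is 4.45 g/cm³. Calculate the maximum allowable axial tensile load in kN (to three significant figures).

σ_allow = 797/2.7 = 295.2 MPa.
A = 33.9×26.1 = 884.8 mm².
F_allow = σ_allow × A = 295.2×884.8 = 261200 N.

F_allow = 261 kN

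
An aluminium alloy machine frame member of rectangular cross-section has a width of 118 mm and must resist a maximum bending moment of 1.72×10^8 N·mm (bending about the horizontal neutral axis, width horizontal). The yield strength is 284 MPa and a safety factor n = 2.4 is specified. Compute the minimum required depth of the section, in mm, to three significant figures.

σ_allow = 284/2.4 = 118.3 MPa.
For a rectangular section σ = 6M/(bh²), so h² = 6M/(b σ_allow) = 6×1.7200×10^8/(118×118.3) = 73910 mm².
h = 271.9 mm.

h = 272 mm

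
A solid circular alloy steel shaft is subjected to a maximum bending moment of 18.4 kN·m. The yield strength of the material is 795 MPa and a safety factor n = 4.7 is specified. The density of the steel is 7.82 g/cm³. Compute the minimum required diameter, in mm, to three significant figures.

d = 103 mm

σ_allow = 795/4.7 = 169.1 MPa.
For a solid circular section σ = 32M/(πd³), so d³ = 32M/(π σ_allow) = 32×1.8400×10^7/(π×169.1) = 1.108×10^6 mm³.
d = 103.5 mm.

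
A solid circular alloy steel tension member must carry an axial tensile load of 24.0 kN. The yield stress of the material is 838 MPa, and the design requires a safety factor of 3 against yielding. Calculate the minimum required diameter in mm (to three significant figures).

Allowable stress σ_allow = 838/3 = 279.3 MPa.
Required area A = F/σ_allow = 24000/279.3 = 85.92 mm².
A = πd²/4 → d = √(4A/π) = 10.46 mm.

d = 10.5 mm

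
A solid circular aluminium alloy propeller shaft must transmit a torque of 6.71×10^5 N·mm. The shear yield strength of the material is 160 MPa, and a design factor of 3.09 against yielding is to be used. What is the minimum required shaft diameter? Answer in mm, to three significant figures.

d = 40.4 mm

Allowable shear stress τ_allow = 160/3.09 = 51.78 MPa.
For a solid shaft τ = 16T/(πd³), so d³ = 16T/(π τ_allow) = 16×671000/(π×51.78) = 66000 mm³.
d = (66000)^(1/3) = 40.41 mm.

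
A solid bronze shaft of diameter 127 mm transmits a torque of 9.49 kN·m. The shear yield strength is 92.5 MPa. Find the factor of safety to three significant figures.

τ = 16T/(πd³) = 16×9490000/(π×127³) = 23.60 MPa.
n = τ_limit/τ = 92.5/23.60 = 3.920.

n = 3.92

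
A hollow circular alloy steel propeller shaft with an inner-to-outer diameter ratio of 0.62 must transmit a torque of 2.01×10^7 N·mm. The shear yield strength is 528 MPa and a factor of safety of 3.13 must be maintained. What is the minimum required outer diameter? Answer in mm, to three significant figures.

τ_allow = 528/3.13 = 168.7 MPa.
For a hollow shaft τ = 16T/[πd_o³(1−k⁴)] with k = 0.62, so 1−k⁴ = 0.8522.
d_o³ = 16T/[π τ_allow (1−k⁴)] = 16×2.0100×10^7/(π×168.7×0.8522) = 712100 mm³.
d_o = 89.30 mm.

d_o = 89.3 mm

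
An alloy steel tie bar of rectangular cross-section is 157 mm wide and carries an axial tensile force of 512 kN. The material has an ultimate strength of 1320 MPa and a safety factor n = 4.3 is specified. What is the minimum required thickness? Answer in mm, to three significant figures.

t = 10.6 mm

σ_allow = 1320/4.3 = 307.0 MPa.
Required area A = F/σ_allow = 512000/307.0 = 1668 mm².
t = A/w = 1668/157 = 10.62 mm.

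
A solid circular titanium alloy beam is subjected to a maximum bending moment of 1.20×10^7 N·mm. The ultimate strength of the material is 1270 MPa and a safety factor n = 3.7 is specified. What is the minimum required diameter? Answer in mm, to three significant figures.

d = 70.9 mm

σ_allow = 1270/3.7 = 343.2 MPa.
For a solid circular section σ = 32M/(πd³), so d³ = 32M/(π σ_allow) = 32×1.2000×10^7/(π×343.2) = 356100 mm³.
d = 70.88 mm.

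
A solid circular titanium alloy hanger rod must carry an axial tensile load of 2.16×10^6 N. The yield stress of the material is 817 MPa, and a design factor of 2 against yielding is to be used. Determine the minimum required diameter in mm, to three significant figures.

Allowable stress σ_allow = 817/2 = 408.5 MPa.
Required area A = F/σ_allow = 2160000/408.5 = 5288 mm².
A = πd²/4 → d = √(4A/π) = 82.05 mm.

d = 82.1 mm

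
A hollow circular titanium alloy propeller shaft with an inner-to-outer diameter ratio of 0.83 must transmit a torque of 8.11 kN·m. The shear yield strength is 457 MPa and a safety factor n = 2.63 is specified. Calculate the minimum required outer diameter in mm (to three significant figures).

d_o = 76.8 mm

τ_allow = 457/2.63 = 173.8 MPa.
For a hollow shaft τ = 16T/[πd_o³(1−k⁴)] with k = 0.83, so 1−k⁴ = 0.5254.
d_o³ = 16T/[π τ_allow (1−k⁴)] = 16×8110000/(π×173.8×0.5254) = 452400 mm³.
d_o = 76.77 mm.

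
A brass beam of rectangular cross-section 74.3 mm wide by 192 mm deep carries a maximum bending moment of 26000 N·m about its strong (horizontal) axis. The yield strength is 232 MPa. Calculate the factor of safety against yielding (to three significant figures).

n = 4.07

Section modulus S = bh²/6 = 74.3×192²/6 = 456500 mm³.
σ = M/S = 2.6000×10^7/456500 = 56.96 MPa.
n = 232/56.96 = 4.073.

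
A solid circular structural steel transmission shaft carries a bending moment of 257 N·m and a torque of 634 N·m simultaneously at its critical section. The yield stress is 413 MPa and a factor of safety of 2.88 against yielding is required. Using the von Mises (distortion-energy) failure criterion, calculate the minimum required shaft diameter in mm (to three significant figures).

d = 35.1 mm

σ_allow = σ_y/n = 413/2.88 = 143.4 MPa.
For a solid shaft σ_b = 32M/(πd³) and τ = 16T/(πd³), so the von Mises stress is σ' = (16/πd³)·√(4M²+3T²).
√(4M²+3T²) = √(4×(257000)² + 3×(634000)²) = 1.212×10^6 N·mm.
d³ = 16×1.212×10^6/(π×143.4) = 43060 mm³.
d = 35.05 mm.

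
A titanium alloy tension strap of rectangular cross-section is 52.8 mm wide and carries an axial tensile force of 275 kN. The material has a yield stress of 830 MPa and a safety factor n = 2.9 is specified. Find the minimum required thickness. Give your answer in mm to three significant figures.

σ_allow = 830/2.9 = 286.2 MPa.
Required area A = F/σ_allow = 275000/286.2 = 960.8 mm².
t = A/w = 960.8/52.8 = 18.20 mm.

t = 18.2 mm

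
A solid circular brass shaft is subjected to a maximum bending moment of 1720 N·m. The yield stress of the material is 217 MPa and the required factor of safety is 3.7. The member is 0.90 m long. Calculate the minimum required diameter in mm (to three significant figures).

σ_allow = 217/3.7 = 58.65 MPa.
For a solid circular section σ = 32M/(πd³), so d³ = 32M/(π σ_allow) = 32×1720000/(π×58.65) = 298700 mm³.
d = 66.85 mm.

d = 66.8 mm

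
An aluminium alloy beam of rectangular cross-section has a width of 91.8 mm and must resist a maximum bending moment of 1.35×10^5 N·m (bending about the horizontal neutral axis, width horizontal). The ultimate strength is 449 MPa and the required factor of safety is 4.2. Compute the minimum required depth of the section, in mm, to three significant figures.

σ_allow = 449/4.2 = 106.9 MPa.
For a rectangular section σ = 6M/(bh²), so h² = 6M/(b σ_allow) = 6×1.3500×10^8/(91.8×106.9) = 82540 mm².
h = 287.3 mm.

h = 287 mm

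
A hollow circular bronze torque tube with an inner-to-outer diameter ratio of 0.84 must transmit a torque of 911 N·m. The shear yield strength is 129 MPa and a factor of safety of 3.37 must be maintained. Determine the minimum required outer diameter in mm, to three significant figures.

d_o = 62.3 mm

τ_allow = 129/3.37 = 38.28 MPa.
For a hollow shaft τ = 16T/[πd_o³(1−k⁴)] with k = 0.84, so 1−k⁴ = 0.5021.
d_o³ = 16T/[π τ_allow (1−k⁴)] = 16×911000/(π×38.28×0.5021) = 241400 mm³.
d_o = 62.26 mm.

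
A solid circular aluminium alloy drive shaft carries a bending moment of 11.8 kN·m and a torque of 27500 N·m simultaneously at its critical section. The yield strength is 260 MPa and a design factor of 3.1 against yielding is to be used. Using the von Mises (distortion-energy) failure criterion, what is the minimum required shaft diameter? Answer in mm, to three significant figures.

d = 148 mm

σ_allow = σ_y/n = 260/3.1 = 83.87 MPa.
For a solid shaft σ_b = 32M/(πd³) and τ = 16T/(πd³), so the von Mises stress is σ' = (16/πd³)·√(4M²+3T²).
√(4M²+3T²) = √(4×(1.180×10^7)² + 3×(2.750×10^7)²) = 5.316×10^7 N·mm.
d³ = 16×5.316×10^7/(π×83.87) = 3.228×10^6 mm³.
d = 147.8 mm.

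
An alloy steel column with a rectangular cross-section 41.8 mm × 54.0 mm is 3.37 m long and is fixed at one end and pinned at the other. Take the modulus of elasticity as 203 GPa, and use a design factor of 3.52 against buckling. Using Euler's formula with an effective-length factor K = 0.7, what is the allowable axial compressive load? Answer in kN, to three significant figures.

Buckling occurs about the weak axis: I_min = h·b³/12 = 54.0×41.8³/12 = 328700 mm⁴ (b = 41.8 mm is the smaller dimension).
Effective length L_e = KL = 0.7×3.37 m = 2359 mm.
Euler critical load P_cr = π²EI/L_e² = π²×203000×328700/2359² = 118300 N.
P_allow = P_cr/n = 118300/3.52 = 33620 N.

P_allow = 33.6 kN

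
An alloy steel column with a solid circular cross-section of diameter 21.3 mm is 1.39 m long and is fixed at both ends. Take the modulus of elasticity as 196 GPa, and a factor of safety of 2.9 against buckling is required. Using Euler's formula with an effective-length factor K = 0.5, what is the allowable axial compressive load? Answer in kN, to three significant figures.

I = πd⁴/64 = π×21.3⁴/64 = 10100 mm⁴.
Effective length L_e = KL = 0.5×1.39 m = 695.0 mm.
Euler critical load P_cr = π²EI/L_e² = π²×196000×10100/695.0² = 40460 N.
P_allow = P_cr/n = 40460/2.9 = 13950 N.

P_allow = 14.0 kN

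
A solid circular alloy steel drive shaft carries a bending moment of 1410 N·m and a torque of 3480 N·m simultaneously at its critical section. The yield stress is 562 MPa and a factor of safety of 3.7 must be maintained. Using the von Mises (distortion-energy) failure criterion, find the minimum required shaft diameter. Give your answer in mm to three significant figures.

σ_allow = σ_y/n = 562/3.7 = 151.9 MPa.
For a solid shaft σ_b = 32M/(πd³) and τ = 16T/(πd³), so the von Mises stress is σ' = (16/πd³)·√(4M²+3T²).
√(4M²+3T²) = √(4×(1.410×10^6)² + 3×(3.480×10^6)²) = 6.655×10^6 N·mm.
d³ = 16×6.655×10^6/(π×151.9) = 223100 mm³.
d = 60.65 mm.

d = 60.7 mm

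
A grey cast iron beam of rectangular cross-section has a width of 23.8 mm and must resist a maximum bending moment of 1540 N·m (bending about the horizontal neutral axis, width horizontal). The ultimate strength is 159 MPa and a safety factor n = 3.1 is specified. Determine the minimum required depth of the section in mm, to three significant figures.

h = 87.0 mm

σ_allow = 159/3.1 = 51.29 MPa.
For a rectangular section σ = 6M/(bh²), so h² = 6M/(b σ_allow) = 6×1540000/(23.8×51.29) = 7569 mm².
h = 87.00 mm.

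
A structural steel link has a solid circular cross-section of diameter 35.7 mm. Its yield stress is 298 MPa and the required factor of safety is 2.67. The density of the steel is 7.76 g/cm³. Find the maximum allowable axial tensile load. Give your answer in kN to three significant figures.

F_allow = 112 kN

σ_allow = 298/2.67 = 111.6 MPa.
A = πd²/4 = π×35.7²/4 = 1001 mm².
F_allow = σ_allow × A = 111.6×1001 = 111700 N.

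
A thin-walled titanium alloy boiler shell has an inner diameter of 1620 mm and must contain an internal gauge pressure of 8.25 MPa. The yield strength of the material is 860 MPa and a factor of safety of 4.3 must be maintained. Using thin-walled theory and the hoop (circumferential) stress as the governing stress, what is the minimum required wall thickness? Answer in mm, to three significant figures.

t = 33.4 mm

σ_allow = 860/4.3 = 200.0 MPa.
Hoop stress σ_h = pD/(2t), so t = pD/(2σ_allow) = 8.25×1620/(2×200.0) = 33.41 mm.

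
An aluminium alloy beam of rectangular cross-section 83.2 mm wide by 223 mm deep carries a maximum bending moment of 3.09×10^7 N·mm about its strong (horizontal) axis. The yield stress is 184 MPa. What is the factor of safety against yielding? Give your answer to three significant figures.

n = 4.11

Section modulus S = bh²/6 = 83.2×223²/6 = 689600 mm³.
σ = M/S = 3.0900×10^7/689600 = 44.81 MPa.
n = 184/44.81 = 4.106.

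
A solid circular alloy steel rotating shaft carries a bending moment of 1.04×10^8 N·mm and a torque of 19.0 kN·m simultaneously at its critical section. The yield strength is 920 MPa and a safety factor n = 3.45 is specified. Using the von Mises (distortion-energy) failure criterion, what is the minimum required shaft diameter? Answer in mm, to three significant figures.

σ_allow = σ_y/n = 920/3.45 = 266.7 MPa.
For a solid shaft σ_b = 32M/(πd³) and τ = 16T/(πd³), so the von Mises stress is σ' = (16/πd³)·√(4M²+3T²).
√(4M²+3T²) = √(4×(1.040×10^8)² + 3×(1.900×10^7)²) = 2.106×10^8 N·mm.
d³ = 16×2.106×10^8/(π×266.7) = 4.022×10^6 mm³.
d = 159.0 mm.

d = 159 mm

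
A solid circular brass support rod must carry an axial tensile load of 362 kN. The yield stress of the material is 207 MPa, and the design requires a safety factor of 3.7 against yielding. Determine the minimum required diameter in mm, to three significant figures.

Allowable stress σ_allow = 207/3.7 = 55.95 MPa.
Required area A = F/σ_allow = 362000/55.95 = 6471 mm².
A = πd²/4 → d = √(4A/π) = 90.77 mm.

d = 90.8 mm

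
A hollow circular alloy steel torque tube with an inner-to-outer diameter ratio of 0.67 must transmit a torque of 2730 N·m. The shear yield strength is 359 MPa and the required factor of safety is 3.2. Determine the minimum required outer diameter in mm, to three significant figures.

d_o = 53.7 mm

τ_allow = 359/3.2 = 112.2 MPa.
For a hollow shaft τ = 16T/[πd_o³(1−k⁴)] with k = 0.67, so 1−k⁴ = 0.7985.
d_o³ = 16T/[π τ_allow (1−k⁴)] = 16×2730000/(π×112.2×0.7985) = 155200 mm³.
d_o = 53.74 mm.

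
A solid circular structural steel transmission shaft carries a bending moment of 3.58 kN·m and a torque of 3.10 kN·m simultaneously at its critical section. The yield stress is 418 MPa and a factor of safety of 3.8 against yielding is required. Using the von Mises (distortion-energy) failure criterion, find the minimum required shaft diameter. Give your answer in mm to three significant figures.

σ_allow = σ_y/n = 418/3.8 = 110.0 MPa.
For a solid shaft σ_b = 32M/(πd³) and τ = 16T/(πd³), so the von Mises stress is σ' = (16/πd³)·√(4M²+3T²).
√(4M²+3T²) = √(4×(3.580×10^6)² + 3×(3.100×10^6)²) = 8.950×10^6 N·mm.
d³ = 16×8.950×10^6/(π×110.0) = 414400 mm³.
d = 74.55 mm.

d = 74.6 mm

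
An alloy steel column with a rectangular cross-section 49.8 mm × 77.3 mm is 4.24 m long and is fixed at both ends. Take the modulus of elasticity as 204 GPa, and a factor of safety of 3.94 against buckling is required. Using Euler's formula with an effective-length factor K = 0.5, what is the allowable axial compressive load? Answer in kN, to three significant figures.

Buckling occurs about the weak axis: I_min = h·b³/12 = 77.3×49.8³/12 = 795600 mm⁴ (b = 49.8 mm is the smaller dimension).
Effective length L_e = KL = 0.5×4.24 m = 2120 mm.
Euler critical load P_cr = π²EI/L_e² = π²×204000×795600/2120² = 356400 N.
P_allow = P_cr/n = 356400/3.94 = 90460 N.

P_allow = 90.5 kN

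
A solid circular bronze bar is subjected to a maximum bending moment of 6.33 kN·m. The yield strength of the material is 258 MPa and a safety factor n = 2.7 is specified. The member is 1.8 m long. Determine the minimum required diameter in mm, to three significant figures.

σ_allow = 258/2.7 = 95.56 MPa.
For a solid circular section σ = 32M/(πd³), so d³ = 32M/(π σ_allow) = 32×6330000/(π×95.56) = 674800 mm³.
d = 87.71 mm.

d = 87.7 mm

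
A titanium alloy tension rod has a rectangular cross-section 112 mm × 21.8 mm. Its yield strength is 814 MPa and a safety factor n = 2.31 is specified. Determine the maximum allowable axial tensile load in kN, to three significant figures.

F_allow = 860 kN

σ_allow = 814/2.31 = 352.4 MPa.
A = 112×21.8 = 2442 mm².
F_allow = σ_allow × A = 352.4×2442 = 860400 N.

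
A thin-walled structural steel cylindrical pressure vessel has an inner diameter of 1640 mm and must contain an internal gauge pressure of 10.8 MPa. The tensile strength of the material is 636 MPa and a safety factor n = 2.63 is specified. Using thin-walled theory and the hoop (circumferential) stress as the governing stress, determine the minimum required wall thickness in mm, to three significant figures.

σ_allow = 636/2.63 = 241.8 MPa.
Hoop stress σ_h = pD/(2t), so t = pD/(2σ_allow) = 10.8×1640/(2×241.8) = 36.62 mm.

t = 36.6 mm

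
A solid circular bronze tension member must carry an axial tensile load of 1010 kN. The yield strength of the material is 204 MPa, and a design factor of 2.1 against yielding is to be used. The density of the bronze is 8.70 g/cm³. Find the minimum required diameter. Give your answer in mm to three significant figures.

Allowable stress σ_allow = 204/2.1 = 97.14 MPa.
Required area A = F/σ_allow = 1010000/97.14 = 10400 mm².
A = πd²/4 → d = √(4A/π) = 115.1 mm.

d = 115 mm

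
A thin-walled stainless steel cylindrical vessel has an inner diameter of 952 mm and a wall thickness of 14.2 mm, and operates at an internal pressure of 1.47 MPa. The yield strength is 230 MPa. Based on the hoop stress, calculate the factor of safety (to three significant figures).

n = 4.67

σ_h = pD/(2t) = 1.47×952/(2×14.2) = 49.28 MPa.
n = 230/49.28 = 4.668.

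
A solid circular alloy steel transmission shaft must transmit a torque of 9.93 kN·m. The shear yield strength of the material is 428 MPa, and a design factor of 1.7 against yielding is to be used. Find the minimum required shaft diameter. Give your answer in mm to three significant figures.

d = 58.6 mm

Allowable shear stress τ_allow = 428/1.7 = 251.8 MPa.
For a solid shaft τ = 16T/(πd³), so d³ = 16T/(π τ_allow) = 16×9930000/(π×251.8) = 200900 mm³.
d = (200900)^(1/3) = 58.57 mm.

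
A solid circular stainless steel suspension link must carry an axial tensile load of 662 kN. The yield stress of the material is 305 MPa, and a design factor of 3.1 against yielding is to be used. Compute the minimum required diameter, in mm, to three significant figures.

Allowable stress σ_allow = 305/3.1 = 98.39 MPa.
Required area A = F/σ_allow = 662000/98.39 = 6729 mm².
A = πd²/4 → d = √(4A/π) = 92.56 mm.

d = 92.6 mm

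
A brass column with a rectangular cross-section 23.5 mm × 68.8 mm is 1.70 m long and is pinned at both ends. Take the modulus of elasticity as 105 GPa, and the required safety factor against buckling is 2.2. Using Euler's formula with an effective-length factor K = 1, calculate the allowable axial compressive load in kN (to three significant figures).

Buckling occurs about the weak axis: I_min = h·b³/12 = 68.8×23.5³/12 = 74410 mm⁴ (b = 23.5 mm is the smaller dimension).
Effective length L_e = KL = 1×1.70 m = 1700 mm.
Euler critical load P_cr = π²EI/L_e² = π²×105000×74410/1700² = 26680 N.
P_allow = P_cr/n = 26680/2.2 = 12130 N.

P_allow = 12.1 kN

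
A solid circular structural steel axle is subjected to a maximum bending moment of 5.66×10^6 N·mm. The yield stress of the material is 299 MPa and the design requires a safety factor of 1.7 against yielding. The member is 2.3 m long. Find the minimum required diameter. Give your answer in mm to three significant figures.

σ_allow = 299/1.7 = 175.9 MPa.
For a solid circular section σ = 32M/(πd³), so d³ = 32M/(π σ_allow) = 32×5660000/(π×175.9) = 327800 mm³.
d = 68.95 mm.

d = 68.9 mm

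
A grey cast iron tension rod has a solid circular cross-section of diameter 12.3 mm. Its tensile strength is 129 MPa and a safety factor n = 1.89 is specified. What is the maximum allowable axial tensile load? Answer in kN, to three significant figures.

σ_allow = 129/1.89 = 68.25 MPa.
A = πd²/4 = π×12.3²/4 = 118.8 mm².
F_allow = σ_allow × A = 68.25×118.8 = 8110 N.

F_allow = 8.11 kN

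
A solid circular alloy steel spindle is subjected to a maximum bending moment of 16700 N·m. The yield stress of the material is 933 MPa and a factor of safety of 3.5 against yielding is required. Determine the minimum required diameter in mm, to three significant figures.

σ_allow = 933/3.5 = 266.6 MPa.
For a solid circular section σ = 32M/(πd³), so d³ = 32M/(π σ_allow) = 32×1.6700×10^7/(π×266.6) = 638100 mm³.
d = 86.09 mm.

d = 86.1 mm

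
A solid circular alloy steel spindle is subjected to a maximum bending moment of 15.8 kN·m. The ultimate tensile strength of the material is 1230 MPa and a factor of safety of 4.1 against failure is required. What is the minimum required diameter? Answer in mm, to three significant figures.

d = 81.3 mm

σ_allow = 1230/4.1 = 300.0 MPa.
For a solid circular section σ = 32M/(πd³), so d³ = 32M/(π σ_allow) = 32×1.5800×10^7/(π×300.0) = 536500 mm³.
d = 81.25 mm.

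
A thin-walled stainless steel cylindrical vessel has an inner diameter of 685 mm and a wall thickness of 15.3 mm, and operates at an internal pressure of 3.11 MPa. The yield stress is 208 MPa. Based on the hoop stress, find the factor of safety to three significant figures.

σ_h = pD/(2t) = 3.11×685/(2×15.3) = 69.62 MPa.
n = 208/69.62 = 2.988.

n = 2.99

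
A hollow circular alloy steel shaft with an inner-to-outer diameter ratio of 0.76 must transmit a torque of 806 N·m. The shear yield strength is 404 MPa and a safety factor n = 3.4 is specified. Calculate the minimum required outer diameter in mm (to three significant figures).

d_o = 37.3 mm

τ_allow = 404/3.4 = 118.8 MPa.
For a hollow shaft τ = 16T/[πd_o³(1−k⁴)] with k = 0.76, so 1−k⁴ = 0.6664.
d_o³ = 16T/[π τ_allow (1−k⁴)] = 16×806000/(π×118.8×0.6664) = 51840 mm³.
d_o = 37.29 mm.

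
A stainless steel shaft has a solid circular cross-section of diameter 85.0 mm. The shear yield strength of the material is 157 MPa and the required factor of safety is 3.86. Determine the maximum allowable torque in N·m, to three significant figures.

T_allow = 4900 N·m

τ_allow = 157/3.86 = 40.67 MPa.
For a solid shaft T_allow = τ_allow·πd³/16; πd³/16 = π×85.0³/16 = 120600 mm³.
T_allow = 40.67×120600 = 4.905×10^6 N·mm = 4905 N·m.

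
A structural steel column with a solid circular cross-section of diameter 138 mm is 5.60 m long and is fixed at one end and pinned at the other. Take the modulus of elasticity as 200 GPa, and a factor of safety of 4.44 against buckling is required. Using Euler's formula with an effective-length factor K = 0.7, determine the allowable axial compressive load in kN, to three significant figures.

I = πd⁴/64 = π×138⁴/64 = 1.780×10^7 mm⁴.
Effective length L_e = KL = 0.7×5.60 m = 3920 mm.
Euler critical load P_cr = π²EI/L_e² = π²×200000×1.780×10^7/3920² = 2.287×10^6 N.
P_allow = P_cr/n = 2.287×10^6/4.44 = 515100 N.

P_allow = 515 kN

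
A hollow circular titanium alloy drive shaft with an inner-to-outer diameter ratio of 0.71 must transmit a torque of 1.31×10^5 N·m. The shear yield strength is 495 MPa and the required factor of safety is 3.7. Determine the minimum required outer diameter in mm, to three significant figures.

d_o = 188 mm

τ_allow = 495/3.7 = 133.8 MPa.
For a hollow shaft τ = 16T/[πd_o³(1−k⁴)] with k = 0.71, so 1−k⁴ = 0.7459.
d_o³ = 16T/[π τ_allow (1−k⁴)] = 16×1.3100×10^8/(π×133.8×0.7459) = 6.686×10^6 mm³.
d_o = 188.4 mm.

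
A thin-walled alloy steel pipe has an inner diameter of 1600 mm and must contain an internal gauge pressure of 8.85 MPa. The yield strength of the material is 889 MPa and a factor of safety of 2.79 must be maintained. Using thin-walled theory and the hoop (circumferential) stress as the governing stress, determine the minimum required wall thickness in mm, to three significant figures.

σ_allow = 889/2.79 = 318.6 MPa.
Hoop stress σ_h = pD/(2t), so t = pD/(2σ_allow) = 8.85×1600/(2×318.6) = 22.22 mm.

t = 22.2 mm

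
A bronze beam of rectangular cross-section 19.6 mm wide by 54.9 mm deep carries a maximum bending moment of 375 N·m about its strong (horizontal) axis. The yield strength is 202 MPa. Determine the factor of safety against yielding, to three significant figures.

n = 5.30

Section modulus S = bh²/6 = 19.6×54.9²/6 = 9846 mm³.
σ = M/S = 375000/9846 = 38.09 MPa.
n = 202/38.09 = 5.304.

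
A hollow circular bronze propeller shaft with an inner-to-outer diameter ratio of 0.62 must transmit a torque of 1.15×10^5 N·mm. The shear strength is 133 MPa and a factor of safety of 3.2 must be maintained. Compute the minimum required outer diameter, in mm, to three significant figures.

τ_allow = 133/3.2 = 41.56 MPa.
For a hollow shaft τ = 16T/[πd_o³(1−k⁴)] with k = 0.62, so 1−k⁴ = 0.8522.
d_o³ = 16T/[π τ_allow (1−k⁴)] = 16×115000/(π×41.56×0.8522) = 16540 mm³.
d_o = 25.48 mm.

d_o = 25.5 mm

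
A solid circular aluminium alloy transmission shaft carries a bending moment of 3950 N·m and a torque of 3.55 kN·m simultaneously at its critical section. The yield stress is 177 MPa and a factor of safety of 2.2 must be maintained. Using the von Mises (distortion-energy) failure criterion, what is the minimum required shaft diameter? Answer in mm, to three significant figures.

σ_allow = σ_y/n = 177/2.2 = 80.45 MPa.
For a solid shaft σ_b = 32M/(πd³) and τ = 16T/(πd³), so the von Mises stress is σ' = (16/πd³)·√(4M²+3T²).
√(4M²+3T²) = √(4×(3.950×10^6)² + 3×(3.550×10^6)²) = 1.001×10^7 N·mm.
d³ = 16×1.001×10^7/(π×80.45) = 633700 mm³.
d = 85.89 mm.

d = 85.9 mm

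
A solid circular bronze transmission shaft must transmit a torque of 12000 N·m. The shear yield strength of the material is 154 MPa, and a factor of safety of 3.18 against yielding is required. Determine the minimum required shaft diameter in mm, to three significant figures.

d = 108 mm

Allowable shear stress τ_allow = 154/3.18 = 48.43 MPa.
For a solid shaft τ = 16T/(πd³), so d³ = 16T/(π τ_allow) = 16×1.2000×10^7/(π×48.43) = 1.262×10^6 mm³.
d = (1.262×10^6)^(1/3) = 108.1 mm.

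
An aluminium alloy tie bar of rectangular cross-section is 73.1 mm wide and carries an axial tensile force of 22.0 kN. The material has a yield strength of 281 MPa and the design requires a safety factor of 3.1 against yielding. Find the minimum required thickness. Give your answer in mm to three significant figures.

t = 3.32 mm

σ_allow = 281/3.1 = 90.65 MPa.
Required area A = F/σ_allow = 22000/90.65 = 242.7 mm².
t = A/w = 242.7/73.1 = 3.320 mm.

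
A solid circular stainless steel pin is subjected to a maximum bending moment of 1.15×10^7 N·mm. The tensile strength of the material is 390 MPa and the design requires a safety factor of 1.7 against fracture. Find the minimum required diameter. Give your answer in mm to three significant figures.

σ_allow = 390/1.7 = 229.4 MPa.
For a solid circular section σ = 32M/(πd³), so d³ = 32M/(π σ_allow) = 32×1.1500×10^7/(π×229.4) = 510600 mm³.
d = 79.93 mm.

d = 79.9 mm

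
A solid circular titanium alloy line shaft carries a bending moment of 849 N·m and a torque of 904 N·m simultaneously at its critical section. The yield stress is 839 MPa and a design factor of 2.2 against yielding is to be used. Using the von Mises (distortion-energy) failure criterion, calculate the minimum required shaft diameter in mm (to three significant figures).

d = 31.4 mm

σ_allow = σ_y/n = 839/2.2 = 381.4 MPa.
For a solid shaft σ_b = 32M/(πd³) and τ = 16T/(πd³), so the von Mises stress is σ' = (16/πd³)·√(4M²+3T²).
√(4M²+3T²) = √(4×(849000)² + 3×(904000)²) = 2.310×10^6 N·mm.
d³ = 16×2.310×10^6/(π×381.4) = 30850 mm³.
d = 31.36 mm.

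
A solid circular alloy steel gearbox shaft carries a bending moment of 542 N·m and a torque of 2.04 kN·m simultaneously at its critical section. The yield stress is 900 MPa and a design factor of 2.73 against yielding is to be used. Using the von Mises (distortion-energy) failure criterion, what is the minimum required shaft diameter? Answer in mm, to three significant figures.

σ_allow = σ_y/n = 900/2.73 = 329.7 MPa.
For a solid shaft σ_b = 32M/(πd³) and τ = 16T/(πd³), so the von Mises stress is σ' = (16/πd³)·√(4M²+3T²).
√(4M²+3T²) = √(4×(542000)² + 3×(2.040×10^6)²) = 3.696×10^6 N·mm.
d³ = 16×3.696×10^6/(π×329.7) = 57100 mm³.
d = 38.51 mm.

d = 38.5 mm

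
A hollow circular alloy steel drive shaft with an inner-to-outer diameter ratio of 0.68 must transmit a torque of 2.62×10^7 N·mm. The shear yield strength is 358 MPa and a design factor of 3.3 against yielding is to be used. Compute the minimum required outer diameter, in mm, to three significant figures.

d_o = 116 mm

τ_allow = 358/3.3 = 108.5 MPa.
For a hollow shaft τ = 16T/[πd_o³(1−k⁴)] with k = 0.68, so 1−k⁴ = 0.7862.
d_o³ = 16T/[π τ_allow (1−k⁴)] = 16×2.6200×10^7/(π×108.5×0.7862) = 1.565×10^6 mm³.
d_o = 116.1 mm.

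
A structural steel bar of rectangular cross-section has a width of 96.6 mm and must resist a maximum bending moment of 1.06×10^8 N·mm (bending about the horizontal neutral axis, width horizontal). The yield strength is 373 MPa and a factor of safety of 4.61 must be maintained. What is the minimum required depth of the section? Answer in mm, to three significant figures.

h = 285 mm

σ_allow = 373/4.61 = 80.91 MPa.
For a rectangular section σ = 6M/(bh²), so h² = 6M/(b σ_allow) = 6×1.0600×10^8/(96.6×80.91) = 81370 mm².
h = 285.3 mm.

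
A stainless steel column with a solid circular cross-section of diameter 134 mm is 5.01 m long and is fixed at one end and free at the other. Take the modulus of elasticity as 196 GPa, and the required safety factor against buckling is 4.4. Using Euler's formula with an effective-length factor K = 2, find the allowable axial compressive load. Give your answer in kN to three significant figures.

I = πd⁴/64 = π×134⁴/64 = 1.583×10^7 mm⁴.
Effective length L_e = KL = 2×5.01 m = 10020 mm.
Euler critical load P_cr = π²EI/L_e² = π²×196000×1.583×10^7/10020² = 304900 N.
P_allow = P_cr/n = 304900/4.4 = 69300 N.

P_allow = 69.3 kN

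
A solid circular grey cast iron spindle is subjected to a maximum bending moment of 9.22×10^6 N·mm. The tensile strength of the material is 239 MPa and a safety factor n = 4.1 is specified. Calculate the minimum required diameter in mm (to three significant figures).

d = 117 mm

σ_allow = 239/4.1 = 58.29 MPa.
For a solid circular section σ = 32M/(πd³), so d³ = 32M/(π σ_allow) = 32×9220000/(π×58.29) = 1.611×10^6 mm³.
d = 117.2 mm.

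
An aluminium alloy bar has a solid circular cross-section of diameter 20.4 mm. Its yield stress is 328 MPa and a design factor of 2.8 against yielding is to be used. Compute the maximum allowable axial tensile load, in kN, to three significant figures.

F_allow = 38.3 kN

σ_allow = 328/2.8 = 117.1 MPa.
A = πd²/4 = π×20.4²/4 = 326.9 mm².
F_allow = σ_allow × A = 117.1×326.9 = 38290 N.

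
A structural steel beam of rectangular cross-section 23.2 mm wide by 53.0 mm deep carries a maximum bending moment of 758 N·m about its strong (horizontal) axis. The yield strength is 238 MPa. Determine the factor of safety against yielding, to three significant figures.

Section modulus S = bh²/6 = 23.2×53.0²/6 = 10860 mm³.
σ = M/S = 758000/10860 = 69.79 MPa.
n = 238/69.79 = 3.410.

n = 3.41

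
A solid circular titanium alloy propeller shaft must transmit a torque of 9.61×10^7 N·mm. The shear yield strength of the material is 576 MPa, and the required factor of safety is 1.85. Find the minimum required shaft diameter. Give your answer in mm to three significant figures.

d = 116 mm

Allowable shear stress τ_allow = 576/1.85 = 311.4 MPa.
For a solid shaft τ = 16T/(πd³), so d³ = 16T/(π τ_allow) = 16×9.6100×10^7/(π×311.4) = 1.572×10^6 mm³.
d = (1.572×10^6)^(1/3) = 116.3 mm.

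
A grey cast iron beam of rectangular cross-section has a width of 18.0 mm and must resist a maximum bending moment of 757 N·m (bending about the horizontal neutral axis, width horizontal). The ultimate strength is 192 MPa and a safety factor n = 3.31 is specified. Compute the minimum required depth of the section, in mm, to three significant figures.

σ_allow = 192/3.31 = 58.01 MPa.
For a rectangular section σ = 6M/(bh²), so h² = 6M/(b σ_allow) = 6×757000/(18.0×58.01) = 4350 mm².
h = 65.96 mm.

h = 66.0 mm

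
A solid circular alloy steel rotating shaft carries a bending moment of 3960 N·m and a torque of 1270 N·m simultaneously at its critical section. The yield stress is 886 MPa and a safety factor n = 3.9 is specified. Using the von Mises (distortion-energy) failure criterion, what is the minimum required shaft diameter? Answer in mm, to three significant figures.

d = 56.9 mm

σ_allow = σ_y/n = 886/3.9 = 227.2 MPa.
For a solid shaft σ_b = 32M/(πd³) and τ = 16T/(πd³), so the von Mises stress is σ' = (16/πd³)·√(4M²+3T²).
√(4M²+3T²) = √(4×(3.960×10^6)² + 3×(1.270×10^6)²) = 8.220×10^6 N·mm.
d³ = 16×8.220×10^6/(π×227.2) = 184300 mm³.
d = 56.91 mm.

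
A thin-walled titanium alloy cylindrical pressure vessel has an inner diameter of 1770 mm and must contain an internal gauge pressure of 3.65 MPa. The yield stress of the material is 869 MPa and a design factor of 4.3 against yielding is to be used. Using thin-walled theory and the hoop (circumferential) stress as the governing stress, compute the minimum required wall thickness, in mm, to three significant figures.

σ_allow = 869/4.3 = 202.1 MPa.
Hoop stress σ_h = pD/(2t), so t = pD/(2σ_allow) = 3.65×1770/(2×202.1) = 15.98 mm.

t = 16.0 mm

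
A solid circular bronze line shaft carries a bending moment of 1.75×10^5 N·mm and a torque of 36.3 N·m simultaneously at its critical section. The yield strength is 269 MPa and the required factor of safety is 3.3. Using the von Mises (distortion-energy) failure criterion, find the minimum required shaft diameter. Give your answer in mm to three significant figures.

d = 28.1 mm

σ_allow = σ_y/n = 269/3.3 = 81.52 MPa.
For a solid shaft σ_b = 32M/(πd³) and τ = 16T/(πd³), so the von Mises stress is σ' = (16/πd³)·√(4M²+3T²).
√(4M²+3T²) = √(4×(175000)² + 3×(36300)²) = 355600 N·mm.
d³ = 16×355600/(π×81.52) = 22220 mm³.
d = 28.11 mm.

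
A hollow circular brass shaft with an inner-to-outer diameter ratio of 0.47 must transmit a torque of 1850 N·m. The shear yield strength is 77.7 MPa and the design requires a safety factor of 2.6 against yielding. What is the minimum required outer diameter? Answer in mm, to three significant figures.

τ_allow = 77.7/2.6 = 29.88 MPa.
For a hollow shaft τ = 16T/[πd_o³(1−k⁴)] with k = 0.47, so 1−k⁴ = 0.9512.
d_o³ = 16T/[π τ_allow (1−k⁴)] = 16×1850000/(π×29.88×0.9512) = 331500 mm³.
d_o = 69.21 mm.

d_o = 69.2 mm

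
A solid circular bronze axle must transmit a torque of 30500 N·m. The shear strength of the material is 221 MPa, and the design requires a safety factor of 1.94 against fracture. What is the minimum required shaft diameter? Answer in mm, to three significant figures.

Allowable shear stress τ_allow = 221/1.94 = 113.9 MPa.
For a solid shaft τ = 16T/(πd³), so d³ = 16T/(π τ_allow) = 16×3.0500×10^7/(π×113.9) = 1.364×10^6 mm³.
d = (1.364×10^6)^(1/3) = 110.9 mm.

d = 111 mm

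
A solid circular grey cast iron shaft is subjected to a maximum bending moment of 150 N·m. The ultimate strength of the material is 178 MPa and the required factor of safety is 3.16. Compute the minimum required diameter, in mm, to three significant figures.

d = 30.0 mm

σ_allow = 178/3.16 = 56.33 MPa.
For a solid circular section σ = 32M/(πd³), so d³ = 32M/(π σ_allow) = 32×150000/(π×56.33) = 27120 mm³.
d = 30.05 mm.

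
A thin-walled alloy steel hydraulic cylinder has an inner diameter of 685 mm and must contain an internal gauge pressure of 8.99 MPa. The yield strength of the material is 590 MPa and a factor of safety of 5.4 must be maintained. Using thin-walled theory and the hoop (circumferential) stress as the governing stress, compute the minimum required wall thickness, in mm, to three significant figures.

σ_allow = 590/5.4 = 109.3 MPa.
Hoop stress σ_h = pD/(2t), so t = pD/(2σ_allow) = 8.99×685/(2×109.3) = 28.18 mm.

t = 28.2 mm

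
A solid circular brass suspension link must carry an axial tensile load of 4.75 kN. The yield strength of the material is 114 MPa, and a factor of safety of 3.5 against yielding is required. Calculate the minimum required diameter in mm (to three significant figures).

Allowable stress σ_allow = 114/3.5 = 32.57 MPa.
Required area A = F/σ_allow = 4750.0/32.57 = 145.8 mm².
A = πd²/4 → d = √(4A/π) = 13.63 mm.

d = 13.6 mm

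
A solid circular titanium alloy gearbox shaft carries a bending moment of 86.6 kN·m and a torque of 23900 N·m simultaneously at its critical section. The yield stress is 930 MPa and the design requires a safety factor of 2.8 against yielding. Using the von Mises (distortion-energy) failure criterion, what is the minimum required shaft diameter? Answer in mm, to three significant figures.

σ_allow = σ_y/n = 930/2.8 = 332.1 MPa.
For a solid shaft σ_b = 32M/(πd³) and τ = 16T/(πd³), so the von Mises stress is σ' = (16/πd³)·√(4M²+3T²).
√(4M²+3T²) = √(4×(8.660×10^7)² + 3×(2.390×10^7)²) = 1.781×10^8 N·mm.
d³ = 16×1.781×10^8/(π×332.1) = 2.731×10^6 mm³.
d = 139.8 mm.

d = 140 mm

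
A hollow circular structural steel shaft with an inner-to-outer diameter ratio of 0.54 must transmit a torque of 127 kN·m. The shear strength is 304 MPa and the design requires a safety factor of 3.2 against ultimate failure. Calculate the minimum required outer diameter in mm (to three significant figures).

d_o = 195 mm

τ_allow = 304/3.2 = 95.00 MPa.
For a hollow shaft τ = 16T/[πd_o³(1−k⁴)] with k = 0.54, so 1−k⁴ = 0.9150.
d_o³ = 16T/[π τ_allow (1−k⁴)] = 16×1.2700×10^8/(π×95.00×0.9150) = 7.441×10^6 mm³.
d_o = 195.2 mm.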